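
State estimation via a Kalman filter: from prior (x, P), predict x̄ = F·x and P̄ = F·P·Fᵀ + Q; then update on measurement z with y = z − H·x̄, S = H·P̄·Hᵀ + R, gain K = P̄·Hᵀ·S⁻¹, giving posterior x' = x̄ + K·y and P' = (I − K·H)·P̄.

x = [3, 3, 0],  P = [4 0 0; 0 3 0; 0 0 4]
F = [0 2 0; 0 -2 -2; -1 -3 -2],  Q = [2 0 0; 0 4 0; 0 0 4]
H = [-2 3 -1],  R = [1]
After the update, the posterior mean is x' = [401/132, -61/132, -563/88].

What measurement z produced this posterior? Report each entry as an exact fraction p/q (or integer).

x̄ = F·x = [6, -6, -12]
P̄ = F·P·Fᵀ + Q = [14 -12 -18; -12 32 34; -18 34 51]
S = H·P̄·Hᵀ + R = [264]
K = P̄·Hᵀ·S⁻¹ = [-23/132; 43/132; 29/88]
x' − x̄ = [-391/132, 731/132, 493/88] = K·y
y = (KᵀK)⁻¹·Kᵀ·(x' − x̄) = [17]
z = y + H·x̄ = [17] + [-18] = [-1]

z = [-1]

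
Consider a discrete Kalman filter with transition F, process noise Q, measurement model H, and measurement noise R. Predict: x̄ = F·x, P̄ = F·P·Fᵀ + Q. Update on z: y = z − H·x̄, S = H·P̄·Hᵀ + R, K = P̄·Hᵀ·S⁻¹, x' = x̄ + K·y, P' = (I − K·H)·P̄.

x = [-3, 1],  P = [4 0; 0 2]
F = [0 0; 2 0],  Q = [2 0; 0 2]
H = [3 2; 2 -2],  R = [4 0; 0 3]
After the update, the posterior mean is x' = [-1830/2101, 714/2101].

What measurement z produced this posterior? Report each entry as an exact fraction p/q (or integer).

z = [-2, -3]

x̄ = F·x = [0, -6]
P̄ = F·P·Fᵀ + Q = [2 0; 0 18]
S = H·P̄·Hᵀ + R = [94 -60; -60 83]
K = P̄·Hᵀ·S⁻¹ = [369/2101 368/2101; 414/2101 -612/2101]
x' − x̄ = [-1830/2101, 13320/2101] = K·y
y = (KᵀK)⁻¹·Kᵀ·(x' − x̄) = [10, -15]
z = y + H·x̄ = [10, -15] + [-12, 12] = [-2, -3]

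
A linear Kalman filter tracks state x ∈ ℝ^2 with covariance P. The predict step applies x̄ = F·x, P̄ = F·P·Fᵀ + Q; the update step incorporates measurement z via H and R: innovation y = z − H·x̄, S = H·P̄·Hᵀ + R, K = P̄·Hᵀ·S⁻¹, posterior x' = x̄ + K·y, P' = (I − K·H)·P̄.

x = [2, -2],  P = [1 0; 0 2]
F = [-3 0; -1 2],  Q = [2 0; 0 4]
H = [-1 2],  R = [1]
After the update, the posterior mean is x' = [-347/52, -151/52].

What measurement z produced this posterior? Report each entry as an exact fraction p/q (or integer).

x̄ = F·x = [-6, -6]
P̄ = F·P·Fᵀ + Q = [11 3; 3 13]
S = H·P̄·Hᵀ + R = [52]
K = P̄·Hᵀ·S⁻¹ = [-5/52; 23/52]
x' − x̄ = [-35/52, 161/52] = K·y
y = (KᵀK)⁻¹·Kᵀ·(x' − x̄) = [7]
z = y + H·x̄ = [7] + [-6] = [1]

z = [1]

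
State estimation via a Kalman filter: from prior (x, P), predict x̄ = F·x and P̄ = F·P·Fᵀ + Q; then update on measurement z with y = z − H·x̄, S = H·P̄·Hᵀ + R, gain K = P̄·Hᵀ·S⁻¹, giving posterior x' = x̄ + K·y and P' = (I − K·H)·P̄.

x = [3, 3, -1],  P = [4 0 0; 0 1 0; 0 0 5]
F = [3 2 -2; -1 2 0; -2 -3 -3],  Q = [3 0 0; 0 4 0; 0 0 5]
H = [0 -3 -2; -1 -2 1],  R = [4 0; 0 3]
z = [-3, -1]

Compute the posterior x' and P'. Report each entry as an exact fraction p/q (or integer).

x̄ = F·x = [17, 3, -12]
P̄ = F·P·Fᵀ + Q = [63 -8 0; -8 12 2; 0 2 75]
y = z − H·x̄ = [-18, 34]
S = H·P̄·Hᵀ + R = [436 -100; -100 149]
K = P̄·Hᵀ·S⁻¹ = [-281/13741 -4523/13741; -1840/13741 -2526/13741; -4036/13741 3839/13741]
x' = x̄ + K·y = [84873/13741, -11541/13741, 38282/13741]
P' = (I − K·H)·P̄ = [659846/13741 -184490/13741 277297/13741; -184490/13741 55928/13741 -80212/13741; 277297/13741 -80212/13741 128390/13741]

x' = [84873/13741, -11541/13741, 38282/13741]
P' = [659846/13741 -184490/13741 277297/13741; -184490/13741 55928/13741 -80212/13741; 277297/13741 -80212/13741 128390/13741]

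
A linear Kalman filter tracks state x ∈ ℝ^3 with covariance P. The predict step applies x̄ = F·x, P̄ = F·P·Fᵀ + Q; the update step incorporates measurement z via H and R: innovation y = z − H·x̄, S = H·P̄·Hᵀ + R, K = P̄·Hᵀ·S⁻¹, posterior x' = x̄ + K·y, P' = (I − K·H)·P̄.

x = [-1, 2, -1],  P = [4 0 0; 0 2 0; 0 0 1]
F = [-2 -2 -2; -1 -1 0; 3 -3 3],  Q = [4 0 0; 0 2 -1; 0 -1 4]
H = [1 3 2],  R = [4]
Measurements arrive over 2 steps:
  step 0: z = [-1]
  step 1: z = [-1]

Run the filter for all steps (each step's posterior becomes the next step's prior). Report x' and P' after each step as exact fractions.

step 0: x' = [208/73, 70/73, -517/146], P' = [2080/73 700/73 -2074/73; 700/73 463/73 -2067/146; -2074/73 -2067/146 10539/292]
step 1: x' = [28746/161405, -28069/32281, 112396/161405], P' = [3437778/161405 395658/32281 -4675302/161405; 395658/32281 392068/32281 -776837/32281; -4675302/161405 -776837/32281 16502651/322810]

step 0: x̄ = F·x = [0, -1, -12]
step 0: P̄ = F·P·Fᵀ + Q = [32 12 -18; 12 8 -7; -18 -7 67]
step 0: y = z − H·x̄ = [26]
step 0: S = H·P̄·Hᵀ + R = [292]
step 0: K = P̄·Hᵀ·S⁻¹ = [8/73; 11/146; 95/292]
step 0: x' = x̄ + K·y = [208/73, 70/73, -517/146]
step 0: P' = (I − K·H)·P̄ = [2080/73 700/73 -2074/73; 700/73 463/73 -2067/146; -2074/73 -2067/146 10539/292]
step 1: x̄ = F·x = [-39/73, -278/73, -723/146]
step 1: P̄ = F·P·Fᵀ + Q = [1743/73 1671/73 -1245/146; 1671/73 4089/73 8797/146; -1245/146 8797/146 62251/292]
step 1: y = z − H·x̄ = [1523/73]
step 1: S = H·P̄·Hᵀ + R = [161405/73]
step 1: K = P̄·Hᵀ·S⁻¹ = [5511/161405; 4547/32281; 87397/322810]
step 1: x' = x̄ + K·y = [28746/161405, -28069/32281, 112396/161405]
step 1: P' = (I − K·H)·P̄ = [3437778/161405 395658/32281 -4675302/161405; 395658/32281 392068/32281 -776837/32281; -4675302/161405 -776837/32281 16502651/322810]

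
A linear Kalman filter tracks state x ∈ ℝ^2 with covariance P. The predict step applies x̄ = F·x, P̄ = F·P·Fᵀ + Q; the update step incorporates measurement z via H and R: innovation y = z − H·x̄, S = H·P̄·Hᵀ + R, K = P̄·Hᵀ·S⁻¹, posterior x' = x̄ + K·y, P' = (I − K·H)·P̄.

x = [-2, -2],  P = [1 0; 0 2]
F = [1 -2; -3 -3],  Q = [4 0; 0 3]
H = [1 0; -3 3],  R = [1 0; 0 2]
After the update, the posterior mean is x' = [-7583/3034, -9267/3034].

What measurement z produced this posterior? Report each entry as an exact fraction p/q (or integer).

x̄ = F·x = [2, 12]
P̄ = F·P·Fᵀ + Q = [13 9; 9 30]
S = H·P̄·Hᵀ + R = [14 -12; -12 227]
K = P̄·Hᵀ·S⁻¹ = [2807/3034 -6/1517; 2799/3034 495/1517]
x' − x̄ = [-13651/3034, -45675/3034] = K·y
y = (KᵀK)⁻¹·Kᵀ·(x' − x̄) = [-5, -32]
z = y + H·x̄ = [-5, -32] + [2, 30] = [-3, -2]

z = [-3, -2]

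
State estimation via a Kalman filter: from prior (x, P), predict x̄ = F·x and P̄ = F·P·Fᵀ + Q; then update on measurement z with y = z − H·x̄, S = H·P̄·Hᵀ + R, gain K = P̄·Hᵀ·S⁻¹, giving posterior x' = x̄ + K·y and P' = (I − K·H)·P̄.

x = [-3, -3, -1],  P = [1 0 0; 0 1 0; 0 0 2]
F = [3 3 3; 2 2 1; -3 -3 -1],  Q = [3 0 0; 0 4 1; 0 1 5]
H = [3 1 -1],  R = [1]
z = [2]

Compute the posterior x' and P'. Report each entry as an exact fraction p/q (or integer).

x̄ = F·x = [-21, -13, 19]
P̄ = F·P·Fᵀ + Q = [39 18 -24; 18 14 -13; -24 -13 25]
y = z − H·x̄ = [97]
S = H·P̄·Hᵀ + R = [669]
K = P̄·Hᵀ·S⁻¹ = [53/223; 27/223; -110/669]
x' = x̄ + K·y = [458/223, -280/223, 2041/669]
P' = (I − K·H)·P̄ = [270/223 -279/223 478/223; -279/223 935/223 71/223; 478/223 71/223 4625/669]

x' = [458/223, -280/223, 2041/669]
P' = [270/223 -279/223 478/223; -279/223 935/223 71/223; 478/223 71/223 4625/669]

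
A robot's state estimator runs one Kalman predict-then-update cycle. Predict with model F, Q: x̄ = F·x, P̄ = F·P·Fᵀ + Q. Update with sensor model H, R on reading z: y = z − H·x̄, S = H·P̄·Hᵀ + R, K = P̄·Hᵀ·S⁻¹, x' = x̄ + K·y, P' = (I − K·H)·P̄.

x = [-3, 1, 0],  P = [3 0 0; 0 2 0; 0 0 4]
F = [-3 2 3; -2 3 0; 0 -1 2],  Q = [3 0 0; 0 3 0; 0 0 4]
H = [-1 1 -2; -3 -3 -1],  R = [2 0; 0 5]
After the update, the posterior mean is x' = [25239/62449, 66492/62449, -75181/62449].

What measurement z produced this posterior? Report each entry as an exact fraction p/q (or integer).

x̄ = F·x = [11, 9, -1]
P̄ = F·P·Fᵀ + Q = [74 30 20; 30 33 -6; 20 -6 22]
S = H·P̄·Hᵀ + R = [241 277; 277 1614]
K = P̄·Hᵀ·S⁻¹ = [-43612/312245 -56744/312245; 74901/312245 -48258/312245; -95252/312245 3966/312245]
x' − x̄ = [-661700/62449, -495549/62449, -12732/62449] = K·y
y = (KᵀK)⁻¹·Kᵀ·(x' − x̄) = [3, 56]
z = y + H·x̄ = [3, 56] + [0, -59] = [3, -3]

z = [3, -3]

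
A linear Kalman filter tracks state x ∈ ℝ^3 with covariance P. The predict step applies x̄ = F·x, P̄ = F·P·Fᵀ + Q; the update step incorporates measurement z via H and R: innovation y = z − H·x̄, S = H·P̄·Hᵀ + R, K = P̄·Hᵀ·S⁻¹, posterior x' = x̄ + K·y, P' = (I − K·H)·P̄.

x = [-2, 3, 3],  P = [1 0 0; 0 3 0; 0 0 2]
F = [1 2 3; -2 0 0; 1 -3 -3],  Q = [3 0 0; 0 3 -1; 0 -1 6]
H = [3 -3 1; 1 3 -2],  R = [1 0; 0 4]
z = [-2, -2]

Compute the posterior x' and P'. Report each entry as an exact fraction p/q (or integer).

x̄ = F·x = [13, 4, -20]
P̄ = F·P·Fᵀ + Q = [34 -2 -35; -2 7 -3; -35 -3 52]
y = z − H·x̄ = [-9, -67]
S = H·P̄·Hᵀ + R = [266 71; 71 473]
K = P̄·Hᵀ·S⁻¹ = [27571/120777 20885/120777; -15965/120777 8780/120777; -10304/120777 -36244/120777]
x' = x̄ + K·y = [-77333/120777, 38533/120777, 105544/120777]
P' = (I − K·H)·P̄ = [47005/120777 63451/120777 76909/120777; 63451/120777 146989/120777 234649/120777; 76909/120777 234649/120777 462916/120777]

x' = [-77333/120777, 38533/120777, 105544/120777]
P' = [47005/120777 63451/120777 76909/120777; 63451/120777 146989/120777 234649/120777; 76909/120777 234649/120777 462916/120777]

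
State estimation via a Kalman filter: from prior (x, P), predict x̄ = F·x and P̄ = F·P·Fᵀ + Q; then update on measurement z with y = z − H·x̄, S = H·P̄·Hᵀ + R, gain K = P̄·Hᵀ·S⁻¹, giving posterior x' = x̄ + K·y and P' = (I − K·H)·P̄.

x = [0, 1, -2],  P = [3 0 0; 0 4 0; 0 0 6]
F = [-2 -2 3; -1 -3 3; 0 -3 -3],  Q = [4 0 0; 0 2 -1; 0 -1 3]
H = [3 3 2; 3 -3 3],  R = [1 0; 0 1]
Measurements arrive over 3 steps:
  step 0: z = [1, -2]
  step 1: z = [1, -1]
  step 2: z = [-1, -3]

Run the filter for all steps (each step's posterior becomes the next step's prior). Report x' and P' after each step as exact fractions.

step 0: x̄ = F·x = [-8, -9, 3]
step 0: P̄ = F·P·Fᵀ + Q = [86 84 -30; 84 95 -19; -30 -19 93]
step 0: y = z − H·x̄ = [46, -14]
step 0: S = H·P̄·Hᵀ + R = [2926 -30; -30 757]
step 0: K = P̄·Hᵀ·S⁻¹ = [13005/85157 -8934/85157; 375043/2214082 -124185/1107041; 36903/2214082 360483/1107041]
step 0: x' = x̄ + K·y = [42050/85157, 401210/1107041, -876870/1107041]
step 0: P' = (I − K·H)·P̄ = [720796/85157 -140367/85157 -864141/85157; -140367/85157 838033/2214082 4404785/2214082; -864141/85157 4404785/2214082 27112773/2214082]
step 1: x̄ = F·x = [-4526330/1107041, -4380890/1107041, 1426980/1107041]
step 1: P̄ = F·P·Fᵀ + Q = [518744437/2214082 196732715/1107041 -204452181/1107041; 196732715/1107041 154174364/1107041 -158519183/1107041; -204452181/1107041 -158519183/1107041 168742815/1107041]
step 1: y = z − H·x̄ = [24974741/1107041, -12287/2747]
step 1: S = H·P̄·Hᵀ + R = [7167060091/2214082 -7856589/5494; -7856589/5494 4336123/5494]
step 1: K = P̄·Hᵀ·S⁻¹ = [297644667819/1128809582245 -10342403208/1128809582245; 166305652087/1128809582245 -148117096719/1128809582245; -132394417521/1128809582245 236106147207/1128809582245]
step 1: x' = x̄ + K·y = [2145761437037/1128809582245, -52684924764/1128809582245, -2587840189068/1128809582245]
step 1: P' = (I − K·H)·P̄ = [2545879212601/1128809582245 -448267921862/1128809582245 -2997594602199/1128809582245; -448267921862/1128809582245 142663661019/1128809582245 541559217308/1128809582245; -2997594602199/1128809582245 541559217308/1128809582245 3617855868576/1128809582245]
step 2: x̄ = F·x = [-2389934718350/225761916449, -9751227229949/1128809582245, 7921575341496/1128809582245]
step 2: P̄ = F·P·Fᵀ + Q = [14743278776888/225761916449 10755452598755/225761916449 -10800914729472/225761916449; 10755452598755/225761916449 44196068313924/1128809582245 -42743127022441/1128809582245; -10800914729472/225761916449 -42743127022441/1128809582245 46979170424634/1128809582245]
step 2: y = z − H·x̄ = [9626148439972/225761916449, -4111163137164/225761916449]
step 2: S = H·P̄·Hᵀ + R = [211455195383279/225761916449 -78148006619055/225761916449; -78148006619055/225761916449 62891346010547/225761916449]
step 2: K = P̄·Hᵀ·S⁻¹ = [2054257693152285/7963689174376703 -35550436764708/7963689174376703; 4725386649993299/31854756697506812 -4206296118861849/31854756697506812; -1758846729077763/15927378348753406 3241836397785747/15927378348753406]
step 2: x' = x̄ + K·y = [3933550455952018/7963689174376703, 3629092457455467/39818445871883515, -55641054912572928/39818445871883515]
step 2: P' = (I − K·H)·P̄ = [17350551859530647/7963689174376703 -3054518775040378/7963689174376703 -20416920780159261/7963689174376703; -3054518775040378/7963689174376703 19747659162729377/159273783487534060 36913770566050261/79636891743767030; -20416920780159261/7963689174376703 36913770566050261/79636891743767030 123243019515309558/39818445871883515]

step 0: x' = [42050/85157, 401210/1107041, -876870/1107041], P' = [720796/85157 -140367/85157 -864141/85157; -140367/85157 838033/2214082 4404785/2214082; -864141/85157 4404785/2214082 27112773/2214082]
step 1: x' = [2145761437037/1128809582245, -52684924764/1128809582245, -2587840189068/1128809582245], P' = [2545879212601/1128809582245 -448267921862/1128809582245 -2997594602199/1128809582245; -448267921862/1128809582245 142663661019/1128809582245 541559217308/1128809582245; -2997594602199/1128809582245 541559217308/1128809582245 3617855868576/1128809582245]
step 2: x' = [3933550455952018/7963689174376703, 3629092457455467/39818445871883515, -55641054912572928/39818445871883515], P' = [17350551859530647/7963689174376703 -3054518775040378/7963689174376703 -20416920780159261/7963689174376703; -3054518775040378/7963689174376703 19747659162729377/159273783487534060 36913770566050261/79636891743767030; -20416920780159261/7963689174376703 36913770566050261/79636891743767030 123243019515309558/39818445871883515]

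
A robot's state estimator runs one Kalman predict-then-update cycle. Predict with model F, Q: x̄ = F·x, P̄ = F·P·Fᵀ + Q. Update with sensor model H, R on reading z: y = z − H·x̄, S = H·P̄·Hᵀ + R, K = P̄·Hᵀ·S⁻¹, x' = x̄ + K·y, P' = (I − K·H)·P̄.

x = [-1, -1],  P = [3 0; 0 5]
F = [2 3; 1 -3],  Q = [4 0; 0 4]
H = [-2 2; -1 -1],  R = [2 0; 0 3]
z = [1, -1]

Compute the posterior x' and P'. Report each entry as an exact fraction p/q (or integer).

x̄ = F·x = [-5, 2]
P̄ = F·P·Fᵀ + Q = [61 -39; -39 52]
y = z − H·x̄ = [-13, -4]
S = H·P̄·Hᵀ + R = [766 18; 18 38]
K = P̄·Hᵀ·S⁻¹ = [-1801/7196 -3313/7196; 3575/14392 -6617/14392]
x' = x̄ + K·y = [685/7196, 8777/14392]
P' = (I − K·H)·P̄ = [2935/3598 4069/7196; 4069/7196 11713/14392]

x' = [685/7196, 8777/14392]
P' = [2935/3598 4069/7196; 4069/7196 11713/14392]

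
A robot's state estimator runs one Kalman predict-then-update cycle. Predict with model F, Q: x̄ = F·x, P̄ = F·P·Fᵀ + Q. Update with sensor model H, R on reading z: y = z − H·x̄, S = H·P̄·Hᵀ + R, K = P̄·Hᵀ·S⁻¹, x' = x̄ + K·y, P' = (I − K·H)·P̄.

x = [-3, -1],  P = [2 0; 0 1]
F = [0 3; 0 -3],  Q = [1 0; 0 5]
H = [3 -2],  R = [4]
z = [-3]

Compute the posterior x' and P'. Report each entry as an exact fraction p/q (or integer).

x̄ = F·x = [-3, 3]
P̄ = F·P·Fᵀ + Q = [10 -9; -9 14]
y = z − H·x̄ = [12]
S = H·P̄·Hᵀ + R = [258]
K = P̄·Hᵀ·S⁻¹ = [8/43; -55/258]
x' = x̄ + K·y = [-33/43, 19/43]
P' = (I − K·H)·P̄ = [46/43 53/43; 53/43 587/258]

x' = [-33/43, 19/43]
P' = [46/43 53/43; 53/43 587/258]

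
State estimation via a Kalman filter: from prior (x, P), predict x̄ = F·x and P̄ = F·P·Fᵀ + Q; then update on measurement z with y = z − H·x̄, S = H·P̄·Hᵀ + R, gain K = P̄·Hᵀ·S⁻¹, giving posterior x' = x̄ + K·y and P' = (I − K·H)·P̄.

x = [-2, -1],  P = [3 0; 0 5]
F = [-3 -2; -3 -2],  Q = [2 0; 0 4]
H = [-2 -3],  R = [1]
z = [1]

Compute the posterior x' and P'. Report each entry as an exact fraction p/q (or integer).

x̄ = F·x = [8, 8]
P̄ = F·P·Fᵀ + Q = [49 47; 47 51]
y = z − H·x̄ = [41]
S = H·P̄·Hᵀ + R = [1220]
K = P̄·Hᵀ·S⁻¹ = [-239/1220; -247/1220]
x' = x̄ + K·y = [-39/1220, -367/1220]
P' = (I − K·H)·P̄ = [2659/1220 -1693/1220; -1693/1220 1211/1220]

x' = [-39/1220, -367/1220]
P' = [2659/1220 -1693/1220; -1693/1220 1211/1220]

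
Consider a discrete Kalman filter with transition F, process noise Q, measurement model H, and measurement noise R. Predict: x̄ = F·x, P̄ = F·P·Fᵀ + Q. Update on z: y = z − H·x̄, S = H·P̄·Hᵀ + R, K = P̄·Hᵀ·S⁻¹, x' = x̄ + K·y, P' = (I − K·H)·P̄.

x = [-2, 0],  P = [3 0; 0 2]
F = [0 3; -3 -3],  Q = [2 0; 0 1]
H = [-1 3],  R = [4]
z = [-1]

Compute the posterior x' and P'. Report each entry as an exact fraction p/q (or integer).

x' = [703/273, 4/7]
P' = [2722/273 22/7; 22/7 10/7]

x̄ = F·x = [0, 6]
P̄ = F·P·Fᵀ + Q = [20 -18; -18 46]
y = z − H·x̄ = [-19]
S = H·P̄·Hᵀ + R = [546]
K = P̄·Hᵀ·S⁻¹ = [-37/273; 2/7]
x' = x̄ + K·y = [703/273, 4/7]
P' = (I − K·H)·P̄ = [2722/273 22/7; 22/7 10/7]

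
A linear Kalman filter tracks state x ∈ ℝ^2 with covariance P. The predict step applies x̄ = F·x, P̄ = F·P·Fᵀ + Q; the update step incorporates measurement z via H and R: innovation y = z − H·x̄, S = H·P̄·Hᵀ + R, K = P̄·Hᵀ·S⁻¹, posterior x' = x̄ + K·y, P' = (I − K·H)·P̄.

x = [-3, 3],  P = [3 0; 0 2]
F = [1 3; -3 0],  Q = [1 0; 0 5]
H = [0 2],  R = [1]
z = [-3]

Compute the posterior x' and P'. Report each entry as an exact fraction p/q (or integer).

x' = [384/43, -61/43]
P' = [838/43 -3/43; -3/43 32/129]

x̄ = F·x = [6, 9]
P̄ = F·P·Fᵀ + Q = [22 -9; -9 32]
y = z − H·x̄ = [-21]
S = H·P̄·Hᵀ + R = [129]
K = P̄·Hᵀ·S⁻¹ = [-6/43; 64/129]
x' = x̄ + K·y = [384/43, -61/43]
P' = (I − K·H)·P̄ = [838/43 -3/43; -3/43 32/129]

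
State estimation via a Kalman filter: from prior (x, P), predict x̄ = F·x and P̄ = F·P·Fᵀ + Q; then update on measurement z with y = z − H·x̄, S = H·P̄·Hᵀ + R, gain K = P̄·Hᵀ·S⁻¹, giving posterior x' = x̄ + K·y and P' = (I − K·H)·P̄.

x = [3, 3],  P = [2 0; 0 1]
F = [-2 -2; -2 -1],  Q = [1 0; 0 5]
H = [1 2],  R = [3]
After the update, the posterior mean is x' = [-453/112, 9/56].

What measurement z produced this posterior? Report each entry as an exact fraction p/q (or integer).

x̄ = F·x = [-12, -9]
P̄ = F·P·Fᵀ + Q = [13 10; 10 14]
S = H·P̄·Hᵀ + R = [112]
K = P̄·Hᵀ·S⁻¹ = [33/112; 19/56]
x' − x̄ = [891/112, 513/56] = K·y
y = (KᵀK)⁻¹·Kᵀ·(x' − x̄) = [27]
z = y + H·x̄ = [27] + [-30] = [-3]

z = [-3]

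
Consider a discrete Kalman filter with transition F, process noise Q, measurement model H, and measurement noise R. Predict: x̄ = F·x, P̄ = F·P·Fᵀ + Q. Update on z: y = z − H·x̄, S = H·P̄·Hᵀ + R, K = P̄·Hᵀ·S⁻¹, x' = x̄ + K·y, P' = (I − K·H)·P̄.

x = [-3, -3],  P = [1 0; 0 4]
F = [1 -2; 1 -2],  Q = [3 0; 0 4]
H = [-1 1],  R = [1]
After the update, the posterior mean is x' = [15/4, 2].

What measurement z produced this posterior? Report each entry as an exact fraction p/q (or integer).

x̄ = F·x = [3, 3]
P̄ = F·P·Fᵀ + Q = [20 17; 17 21]
S = H·P̄·Hᵀ + R = [8]
K = P̄·Hᵀ·S⁻¹ = [-3/8; 1/2]
x' − x̄ = [3/4, -1] = K·y
y = (KᵀK)⁻¹·Kᵀ·(x' − x̄) = [-2]
z = y + H·x̄ = [-2] + [0] = [-2]

z = [-2]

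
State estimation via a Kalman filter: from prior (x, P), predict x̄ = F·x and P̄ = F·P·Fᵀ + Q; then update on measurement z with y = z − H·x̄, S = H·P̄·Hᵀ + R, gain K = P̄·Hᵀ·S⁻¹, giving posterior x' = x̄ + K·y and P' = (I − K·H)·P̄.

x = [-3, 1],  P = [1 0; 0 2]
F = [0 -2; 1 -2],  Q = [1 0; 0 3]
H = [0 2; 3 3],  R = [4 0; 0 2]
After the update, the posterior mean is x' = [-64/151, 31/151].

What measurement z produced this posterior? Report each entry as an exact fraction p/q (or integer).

z = [3, -1]

x̄ = F·x = [-2, -5]
P̄ = F·P·Fᵀ + Q = [9 8; 8 12]
S = H·P̄·Hᵀ + R = [52 120; 120 335]
K = P̄·Hᵀ·S⁻¹ = [-38/151 183/755; 42/151 12/151]
x' − x̄ = [238/151, 786/151] = K·y
y = (KᵀK)⁻¹·Kᵀ·(x' − x̄) = [13, 20]
z = y + H·x̄ = [13, 20] + [-10, -21] = [3, -1]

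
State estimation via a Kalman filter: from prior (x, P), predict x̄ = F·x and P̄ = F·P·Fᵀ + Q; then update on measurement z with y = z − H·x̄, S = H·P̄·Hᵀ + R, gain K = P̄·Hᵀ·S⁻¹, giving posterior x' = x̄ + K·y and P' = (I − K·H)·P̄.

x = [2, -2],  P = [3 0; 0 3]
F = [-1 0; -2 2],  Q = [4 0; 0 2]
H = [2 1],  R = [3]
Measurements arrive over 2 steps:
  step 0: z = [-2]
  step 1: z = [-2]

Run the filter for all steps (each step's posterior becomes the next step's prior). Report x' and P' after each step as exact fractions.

step 0: x' = [38/81, -268/81], P' = [167/81 -274/81; -274/81 662/81]
step 1: x' = [6754/11405, -37896/11405], P' = [26239/11405 -46886/11405; -46886/11405 116074/11405]

step 0: x̄ = F·x = [-2, -8]
step 0: P̄ = F·P·Fᵀ + Q = [7 6; 6 26]
step 0: y = z − H·x̄ = [10]
step 0: S = H·P̄·Hᵀ + R = [81]
step 0: K = P̄·Hᵀ·S⁻¹ = [20/81; 38/81]
step 0: x' = x̄ + K·y = [38/81, -268/81]
step 0: P' = (I − K·H)·P̄ = [167/81 -274/81; -274/81 662/81]
step 1: x̄ = F·x = [-38/81, -68/9]
step 1: P̄ = F·P·Fᵀ + Q = [491/81 98/9; 98/9 70]
step 1: y = z − H·x̄ = [526/81]
step 1: S = H·P̄·Hᵀ + R = [11405/81]
step 1: K = P̄·Hᵀ·S⁻¹ = [1864/11405; 7434/11405]
step 1: x' = x̄ + K·y = [6754/11405, -37896/11405]
step 1: P' = (I − K·H)·P̄ = [26239/11405 -46886/11405; -46886/11405 116074/11405]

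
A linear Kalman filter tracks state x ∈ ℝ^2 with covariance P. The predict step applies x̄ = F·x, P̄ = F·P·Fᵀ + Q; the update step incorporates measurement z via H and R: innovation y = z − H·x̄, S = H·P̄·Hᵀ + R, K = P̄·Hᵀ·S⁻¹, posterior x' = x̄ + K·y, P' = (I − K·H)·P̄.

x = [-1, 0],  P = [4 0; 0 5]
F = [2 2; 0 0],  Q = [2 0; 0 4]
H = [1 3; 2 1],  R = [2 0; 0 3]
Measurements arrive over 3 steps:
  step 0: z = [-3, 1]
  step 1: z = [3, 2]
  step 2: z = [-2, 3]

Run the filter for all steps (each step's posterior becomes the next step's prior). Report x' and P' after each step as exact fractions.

step 0: x̄ = F·x = [-2, 0]
step 0: P̄ = F·P·Fᵀ + Q = [38 0; 0 4]
step 0: y = z − H·x̄ = [-1, 5]
step 0: S = H·P̄·Hᵀ + R = [76 88; 88 159]
step 0: K = P̄·Hᵀ·S⁻¹ = [-323/2170 608/1085; 389/1085 -188/1085]
step 0: x' = x̄ + K·y = [2063/2170, -1329/1085]
step 0: P' = (I − K·H)·P̄ = [1159/1085 -494/1085; -494/1085 424/1085]
step 1: x̄ = F·x = [-17/31, 0]
step 1: P̄ = F·P·Fᵀ + Q = [130/31 0; 0 4]
step 1: y = z − H·x̄ = [110/31, 96/31]
step 1: S = H·P̄·Hᵀ + R = [1308/31 632/31; 632/31 737/31]
step 1: K = P̄·Hᵀ·S⁻¹ = [-1105/9106 2080/4553; 1579/4553 -588/4553]
step 1: x' = x̄ + K·y = [1984/4553, 3782/4553]
step 1: P' = (I − K·H)·P̄ = [3965/4553 -1690/4553; -1690/4553 1616/4553]
step 2: x̄ = F·x = [11532/4553, 0]
step 2: P̄ = F·P·Fᵀ + Q = [17910/4553 0; 0 4]
step 2: y = z − H·x̄ = [-20638/4553, -9405/4553]
step 2: S = H·P̄·Hᵀ + R = [190924/4553 90456/4553; 90456/4553 103511/4553]
step 2: K = P̄·Hᵀ·S⁻¹ = [-152235/1271738 286560/635869; 16929/48913 -6188/48913]
step 2: x' = x̄ + K·y = [1363641/635869, -63954/48913]
step 2: P' = (I − K·H)·P̄ = [546255/635869 -17910/48913; -17910/48913 17256/48913]

step 0: x' = [2063/2170, -1329/1085], P' = [1159/1085 -494/1085; -494/1085 424/1085]
step 1: x' = [1984/4553, 3782/4553], P' = [3965/4553 -1690/4553; -1690/4553 1616/4553]
step 2: x' = [1363641/635869, -63954/48913], P' = [546255/635869 -17910/48913; -17910/48913 17256/48913]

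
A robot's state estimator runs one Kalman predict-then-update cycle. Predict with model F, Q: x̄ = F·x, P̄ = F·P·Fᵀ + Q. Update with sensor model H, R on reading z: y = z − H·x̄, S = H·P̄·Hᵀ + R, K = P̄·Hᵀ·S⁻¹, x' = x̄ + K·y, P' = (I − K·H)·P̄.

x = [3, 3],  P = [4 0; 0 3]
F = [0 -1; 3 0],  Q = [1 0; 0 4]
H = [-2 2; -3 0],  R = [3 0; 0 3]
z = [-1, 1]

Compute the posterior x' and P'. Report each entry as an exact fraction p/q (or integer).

x' = [-989/2135, -333/427]
P' = [652/2135 128/427; 128/427 440/427]

x̄ = F·x = [-3, 9]
P̄ = F·P·Fᵀ + Q = [4 0; 0 40]
y = z − H·x̄ = [-25, -8]
S = H·P̄·Hᵀ + R = [179 24; 24 39]
K = P̄·Hᵀ·S⁻¹ = [-8/2135 -652/2135; 208/427 -128/427]
x' = x̄ + K·y = [-989/2135, -333/427]
P' = (I − K·H)·P̄ = [652/2135 128/427; 128/427 440/427]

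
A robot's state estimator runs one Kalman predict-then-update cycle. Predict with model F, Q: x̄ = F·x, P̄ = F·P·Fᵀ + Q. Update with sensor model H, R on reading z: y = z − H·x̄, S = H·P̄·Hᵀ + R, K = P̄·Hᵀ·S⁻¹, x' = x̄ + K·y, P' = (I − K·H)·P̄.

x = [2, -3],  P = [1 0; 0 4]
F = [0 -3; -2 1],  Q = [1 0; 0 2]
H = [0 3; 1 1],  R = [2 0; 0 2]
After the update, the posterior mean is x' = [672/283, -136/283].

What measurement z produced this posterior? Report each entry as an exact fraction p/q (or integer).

z = [-1, 2]

x̄ = F·x = [9, -7]
P̄ = F·P·Fᵀ + Q = [37 -12; -12 10]
S = H·P̄·Hᵀ + R = [92 -6; -6 25]
K = P̄·Hᵀ·S⁻¹ = [-375/1132 521/566; 369/1132 -1/566]
x' − x̄ = [-1875/283, 1845/283] = K·y
y = (KᵀK)⁻¹·Kᵀ·(x' − x̄) = [20, 0]
z = y + H·x̄ = [20, 0] + [-21, 2] = [-1, 2]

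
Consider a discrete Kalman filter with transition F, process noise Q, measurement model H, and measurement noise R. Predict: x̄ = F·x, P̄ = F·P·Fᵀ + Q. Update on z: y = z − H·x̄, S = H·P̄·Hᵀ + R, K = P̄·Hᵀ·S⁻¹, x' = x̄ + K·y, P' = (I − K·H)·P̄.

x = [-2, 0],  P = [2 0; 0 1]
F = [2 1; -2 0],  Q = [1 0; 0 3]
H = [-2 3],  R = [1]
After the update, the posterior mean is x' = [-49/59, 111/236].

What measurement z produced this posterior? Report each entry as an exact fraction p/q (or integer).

x̄ = F·x = [-4, 4]
P̄ = F·P·Fᵀ + Q = [10 -8; -8 11]
S = H·P̄·Hᵀ + R = [236]
K = P̄·Hᵀ·S⁻¹ = [-11/59; 49/236]
x' − x̄ = [187/59, -833/236] = K·y
y = (KᵀK)⁻¹·Kᵀ·(x' − x̄) = [-17]
z = y + H·x̄ = [-17] + [20] = [3]

z = [3]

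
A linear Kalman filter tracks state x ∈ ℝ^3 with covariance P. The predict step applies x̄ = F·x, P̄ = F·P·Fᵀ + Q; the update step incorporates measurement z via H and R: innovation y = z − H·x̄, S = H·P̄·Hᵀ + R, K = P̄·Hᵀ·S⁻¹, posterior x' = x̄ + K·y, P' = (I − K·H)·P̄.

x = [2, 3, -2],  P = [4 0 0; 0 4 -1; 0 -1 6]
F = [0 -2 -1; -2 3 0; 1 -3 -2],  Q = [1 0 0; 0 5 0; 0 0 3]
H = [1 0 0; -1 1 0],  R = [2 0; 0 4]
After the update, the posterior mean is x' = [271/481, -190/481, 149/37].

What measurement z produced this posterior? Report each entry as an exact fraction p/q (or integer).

z = [1, -1]

x̄ = F·x = [-4, 5, -3]
P̄ = F·P·Fᵀ + Q = [19 -21 29; -21 57 -38; 29 -38 55]
S = H·P̄·Hᵀ + R = [21 -40; -40 122]
K = P̄·Hᵀ·S⁻¹ = [359/481 -40/481; 279/481 399/481; 33/37 -19/74]
x' − x̄ = [2195/481, -2595/481, 260/37] = K·y
y = (KᵀK)⁻¹·Kᵀ·(x' − x̄) = [5, -10]
z = y + H·x̄ = [5, -10] + [-4, 9] = [1, -1]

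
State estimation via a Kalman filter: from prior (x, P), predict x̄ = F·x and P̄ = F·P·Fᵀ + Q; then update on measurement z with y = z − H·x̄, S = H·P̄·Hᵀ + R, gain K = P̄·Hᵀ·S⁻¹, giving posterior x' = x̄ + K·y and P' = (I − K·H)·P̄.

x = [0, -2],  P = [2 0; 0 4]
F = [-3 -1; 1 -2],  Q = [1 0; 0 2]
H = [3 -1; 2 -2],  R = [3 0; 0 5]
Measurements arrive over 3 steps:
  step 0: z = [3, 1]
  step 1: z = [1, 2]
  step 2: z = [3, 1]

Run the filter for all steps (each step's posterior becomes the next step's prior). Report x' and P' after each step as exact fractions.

step 0: x' = [13201/8854, 5547/4427], P' = [8097/8854 6171/4427; 6171/4427 13146/4427]
step 1: x' = [39088/145827, -4397/32406], P' = [356942/437481 10081/8838; 10081/8838 25099/10802]
step 2: x' = [9049717991/7045312698, 717490873/782812522], P' = [27867617099/35226563490 4279119841/3914062610; 4279119841/3914062610 8740605021/3914062610]

step 0: x̄ = F·x = [2, 4]
step 0: P̄ = F·P·Fᵀ + Q = [23 2; 2 20]
step 0: y = z − H·x̄ = [1, 5]
step 0: S = H·P̄·Hᵀ + R = [218 162; 162 161]
step 0: K = P̄·Hᵀ·S⁻¹ = [3983/8854 -849/4427; 1789/4427 -2790/4427]
step 0: x' = x̄ + K·y = [13201/8854, 5547/4427]
step 0: P' = (I − K·H)·P̄ = [8097/8854 6171/4427; 6171/4427 13146/4427]
step 1: x̄ = F·x = [-50697/8854, -473/466]
step 1: P̄ = F·P·Fᵀ + Q = [182071/8854 4737/466; 4737/466 4295/466]
step 1: y = z − H·x̄ = [75979/4427, 50564/4427]
step 1: S = H·P̄·Hᵀ + R = [603394/4427 267806/4427; 267806/4427 189475/4427]
step 1: K = P̄·Hᵀ·S⁻¹ = [381211/874962 -56827/437481; 17797/48609 -23000/48609]
step 1: x' = x̄ + K·y = [39088/145827, -4397/32406]
step 1: P' = (I − K·H)·P̄ = [356942/437481 10081/8838; 10081/8838 25099/10802]
step 2: x̄ = F·x = [-64985/97218, 7151/13257]
step 2: P̄ = F·P·Fᵀ + Q = [1702339/97218 2304827/291654; 2304827/291654 3301904/437481]
step 2: y = z − H·x̄ = [1617149/291654, 498104/145827]
step 2: S = H·P̄·Hᵀ + R = [105631267/874962 24909037/437481; 24909037/437481 18379199/437481]
step 2: K = P̄·Hᵀ·S⁻¹ = [7515128788/17613281745 -2128892294/17613281745; 682792417/1957031305 -892297036/1957031305]
step 2: x' = x̄ + K·y = [9049717991/7045312698, 717490873/782812522]
step 2: P' = (I − K·H)·P̄ = [27867617099/35226563490 4279119841/3914062610; 4279119841/3914062610 8740605021/3914062610]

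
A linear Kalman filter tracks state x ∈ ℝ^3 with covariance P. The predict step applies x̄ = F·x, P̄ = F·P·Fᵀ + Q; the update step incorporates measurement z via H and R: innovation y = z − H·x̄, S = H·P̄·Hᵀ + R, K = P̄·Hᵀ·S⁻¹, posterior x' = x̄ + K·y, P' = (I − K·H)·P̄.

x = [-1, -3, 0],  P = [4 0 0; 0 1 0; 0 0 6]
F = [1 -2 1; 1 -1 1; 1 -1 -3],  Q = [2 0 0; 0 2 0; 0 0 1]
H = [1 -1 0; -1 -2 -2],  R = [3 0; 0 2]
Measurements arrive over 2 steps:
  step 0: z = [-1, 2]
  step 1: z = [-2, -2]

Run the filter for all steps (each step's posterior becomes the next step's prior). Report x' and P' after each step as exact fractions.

step 0: x̄ = F·x = [5, 2, 2]
step 0: P̄ = F·P·Fᵀ + Q = [16 12 -12; 12 13 -13; -12 -13 60]
step 0: y = z − H·x̄ = [-4, 15]
step 0: S = H·P̄·Hᵀ + R = [8 -4; -4 206]
step 0: K = P̄·Hᵀ·S⁻¹ = [95/204 -7/102; -127/816 -25/408; -61/816 -163/408]
step 0: x' = x̄ + K·y = [215/102, 695/408, -1507/408]
step 0: P' = (I − K·H)·P̄ = [665/51 2375/204 -3691/204; 2375/204 9881/816 -14581/816; -3691/204 -14581/816 22289/816]
step 1: x̄ = F·x = [-679/136, -671/204, 781/68]
step 1: P̄ = F·P·Fᵀ + Q = [21627/272 6401/136 -18057/136; 6401/136 6269/204 -5415/68; -18057/136 -5415/68 17003/68]
step 1: y = z − H·x̄ = [-121/408, 3835/408]
step 1: S = H·P̄·Hᵀ + R = [15593/816 33589/816; 33589/816 183377/816]
step 1: K = P̄·Hᵀ·S⁻¹ = [477131/353590 57203/353590; 430459/707180 80817/707180; -2756359/2121540 -1459237/2121540]
step 1: x' = x̄ + K·y = [-684586/176795, -423522/176795, 955654/176795]
step 1: P' = (I − K·H)·P̄ = [3688431/176795 5945469/353590 -9691103/353590; 5945469/353590 10599561/707180 -16625847/707180; -9691103/353590 -16625847/707180 80410087/2121540]

step 0: x' = [215/102, 695/408, -1507/408], P' = [665/51 2375/204 -3691/204; 2375/204 9881/816 -14581/816; -3691/204 -14581/816 22289/816]
step 1: x' = [-684586/176795, -423522/176795, 955654/176795], P' = [3688431/176795 5945469/353590 -9691103/353590; 5945469/353590 10599561/707180 -16625847/707180; -9691103/353590 -16625847/707180 80410087/2121540]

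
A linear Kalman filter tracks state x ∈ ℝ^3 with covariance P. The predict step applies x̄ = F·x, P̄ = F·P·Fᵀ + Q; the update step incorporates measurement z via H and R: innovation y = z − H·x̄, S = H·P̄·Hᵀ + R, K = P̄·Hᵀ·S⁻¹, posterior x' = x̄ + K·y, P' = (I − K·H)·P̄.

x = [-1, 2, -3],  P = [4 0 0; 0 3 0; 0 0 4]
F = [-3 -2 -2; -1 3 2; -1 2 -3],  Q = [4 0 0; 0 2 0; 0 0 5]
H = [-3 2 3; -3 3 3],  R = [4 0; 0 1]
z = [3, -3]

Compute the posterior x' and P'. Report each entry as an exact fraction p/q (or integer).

x' = [15050/1703, -206465/37466, 250704/18733]
P' = [69054/1703 1607/1703 67480/1703; 1607/1703 151981/37466 -53116/18733; 67480/1703 -53116/18733 792580/18733]

x̄ = F·x = [5, 1, 14]
P̄ = F·P·Fᵀ + Q = [68 -22 24; -22 49 -2; 24 -2 57]
y = z − H·x̄ = [-26, -33]
S = H·P̄·Hᵀ + R = [1133 1287; 1287 1495]
K = P̄·Hᵀ·S⁻¹ = [-29/131 99/1703; -2323/2882 2835/3406; 859/1441 -768/1703]
x' = x̄ + K·y = [15050/1703, -206465/37466, 250704/18733]
P' = (I − K·H)·P̄ = [69054/1703 1607/1703 67480/1703; 1607/1703 151981/37466 -53116/18733; 67480/1703 -53116/18733 792580/18733]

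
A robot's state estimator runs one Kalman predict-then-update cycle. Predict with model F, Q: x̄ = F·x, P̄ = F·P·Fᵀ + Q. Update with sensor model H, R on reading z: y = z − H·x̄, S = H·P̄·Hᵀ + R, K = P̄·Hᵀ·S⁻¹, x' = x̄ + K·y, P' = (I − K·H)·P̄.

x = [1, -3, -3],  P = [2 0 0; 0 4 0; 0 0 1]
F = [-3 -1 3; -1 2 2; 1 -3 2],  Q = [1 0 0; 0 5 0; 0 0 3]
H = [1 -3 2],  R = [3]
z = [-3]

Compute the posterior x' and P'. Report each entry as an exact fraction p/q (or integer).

x' = [-4259/373, -4737/746, -1952/373]
P' = [10968/373 4154/373 780/373; 4154/373 5501/746 1958/373; 780/373 1958/373 2673/373]

x̄ = F·x = [-9, -13, 4]
P̄ = F·P·Fᵀ + Q = [32 4 12; 4 27 -22; 12 -22 45]
y = z − H·x̄ = [-41]
S = H·P̄·Hᵀ + R = [746]
K = P̄·Hᵀ·S⁻¹ = [22/373; -121/746; 84/373]
x' = x̄ + K·y = [-4259/373, -4737/746, -1952/373]
P' = (I − K·H)·P̄ = [10968/373 4154/373 780/373; 4154/373 5501/746 1958/373; 780/373 1958/373 2673/373]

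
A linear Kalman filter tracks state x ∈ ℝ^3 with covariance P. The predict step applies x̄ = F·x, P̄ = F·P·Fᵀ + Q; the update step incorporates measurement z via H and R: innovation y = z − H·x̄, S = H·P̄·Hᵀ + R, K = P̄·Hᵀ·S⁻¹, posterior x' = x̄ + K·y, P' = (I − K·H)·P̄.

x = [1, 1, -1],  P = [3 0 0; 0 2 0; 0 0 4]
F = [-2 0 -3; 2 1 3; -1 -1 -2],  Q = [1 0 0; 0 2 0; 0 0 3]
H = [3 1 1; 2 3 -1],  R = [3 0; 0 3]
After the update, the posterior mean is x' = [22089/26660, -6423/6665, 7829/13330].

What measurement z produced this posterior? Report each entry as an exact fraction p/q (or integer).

z = [2, -2]

x̄ = F·x = [1, 0, 0]
P̄ = F·P·Fᵀ + Q = [49 -48 30; -48 52 -32; 30 -32 24]
S = H·P̄·Hᵀ + R = [348 -196; -196 187]
K = P̄·Hᵀ·S⁻¹ = [9227/26660 -291/6665; -1289/6665 1928/6665; 1787/13330 -1202/6665]
x' − x̄ = [-4571/26660, -6423/6665, 7829/13330] = K·y
y = (KᵀK)⁻¹·Kᵀ·(x' − x̄) = [-1, -4]
z = y + H·x̄ = [-1, -4] + [3, 2] = [2, -2]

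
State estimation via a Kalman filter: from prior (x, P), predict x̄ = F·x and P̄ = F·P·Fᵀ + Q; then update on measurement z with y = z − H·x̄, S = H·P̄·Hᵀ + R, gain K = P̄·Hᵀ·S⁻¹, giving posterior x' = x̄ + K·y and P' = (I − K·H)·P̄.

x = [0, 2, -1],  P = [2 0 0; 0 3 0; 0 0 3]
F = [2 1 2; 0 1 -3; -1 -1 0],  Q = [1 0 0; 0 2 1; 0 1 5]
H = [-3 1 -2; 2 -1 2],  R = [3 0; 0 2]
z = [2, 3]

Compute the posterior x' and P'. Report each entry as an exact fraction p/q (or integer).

x' = [-619/279, -1/3, 268/93]
P' = [9739/3069 46/33 -284/93; 46/33 86/11 2; -284/93 2 148/31]

x̄ = F·x = [0, 5, -2]
P̄ = F·P·Fᵀ + Q = [24 -15 -7; -15 32 -2; -7 -2 10]
y = z − H·x̄ = [-7, 12]
S = H·P̄·Hᵀ + R = [305 -229; -229 182]
K = P̄·Hᵀ·S⁻¹ = [-2065/3069 -1772/3069; -4/33 -17/33; 50/93 67/93]
x' = x̄ + K·y = [-619/279, -1/3, 268/93]
P' = (I − K·H)·P̄ = [9739/3069 46/33 -284/93; 46/33 86/11 2; -284/93 2 148/31]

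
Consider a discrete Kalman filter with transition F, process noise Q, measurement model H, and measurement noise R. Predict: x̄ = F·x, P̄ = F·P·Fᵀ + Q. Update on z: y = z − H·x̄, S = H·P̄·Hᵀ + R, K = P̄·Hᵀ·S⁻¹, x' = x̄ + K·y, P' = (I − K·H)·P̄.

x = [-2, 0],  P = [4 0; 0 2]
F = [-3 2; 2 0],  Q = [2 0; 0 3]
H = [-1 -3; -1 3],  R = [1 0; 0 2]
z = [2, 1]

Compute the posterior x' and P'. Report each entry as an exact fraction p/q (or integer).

x' = [-15488/11237, -2021/11237]
P' = [8138/11237 -942/11237; -942/11237 932/11237]

x̄ = F·x = [6, -4]
P̄ = F·P·Fᵀ + Q = [46 -24; -24 19]
y = z − H·x̄ = [-4, 19]
S = H·P̄·Hᵀ + R = [74 -125; -125 363]
K = P̄·Hᵀ·S⁻¹ = [-5312/11237 -5482/11237; -1854/11237 1869/11237]
x' = x̄ + K·y = [-15488/11237, -2021/11237]
P' = (I − K·H)·P̄ = [8138/11237 -942/11237; -942/11237 932/11237]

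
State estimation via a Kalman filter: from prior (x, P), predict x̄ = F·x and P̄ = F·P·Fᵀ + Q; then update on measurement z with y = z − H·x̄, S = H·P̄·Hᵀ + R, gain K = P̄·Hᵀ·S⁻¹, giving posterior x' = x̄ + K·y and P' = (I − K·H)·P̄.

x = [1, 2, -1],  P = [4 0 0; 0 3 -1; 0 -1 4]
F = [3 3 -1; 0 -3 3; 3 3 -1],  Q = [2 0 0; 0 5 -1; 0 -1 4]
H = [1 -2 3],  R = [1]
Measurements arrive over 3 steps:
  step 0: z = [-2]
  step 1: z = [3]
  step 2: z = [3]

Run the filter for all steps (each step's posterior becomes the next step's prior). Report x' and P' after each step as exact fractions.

step 0: x' = [10/793, 443/793, -230/793], P' = [7203/793 9585/793 4033/793; 9585/793 60953/2379 10308/793; 4033/793 10308/793 5573/793]
step 1: x' = [-874923/7695679, -13441642/7695679, -971103/7695679], P' = [34530339/7695679 16146868/7695679 -208115/7695679; 16146868/7695679 32010298/7695679 15755025/7695679; -208115/7695679 15755025/7695679 11113313/7695679]
step 2: x' = [31270810950/18355015453, 39926854542/18355015453, 34460706618/18355015453], P' = [82083180012/18355015453 38729338786/18355015453 -273537302/18355015453; 38729338786/18355015453 76332251437/18355015453 37502602497/18355015453; -273537302/18355015453 37502602497/18355015453 26391660326/18355015453]

step 0: x̄ = F·x = [10, -9, 10]
step 0: P̄ = F·P·Fᵀ + Q = [75 -51 73; -51 86 -52; 73 -52 77]
step 0: y = z − H·x̄ = [-60]
step 0: S = H·P̄·Hᵀ + R = [2379]
step 0: K = P̄·Hᵀ·S⁻¹ = [132/793; -379/2379; 136/793]
step 0: x' = x̄ + K·y = [10/793, 443/793, -230/793]
step 0: P' = (I − K·H)·P̄ = [7203/793 9585/793 4033/793; 9585/793 60953/2379 10308/793; 4033/793 10308/793 5573/793]
step 1: x̄ = F·x = [1589/793, -2019/793, 1589/793]
step 1: P̄ = F·P·Fᵀ + Q = [341329/793 -125850/793 339743/793; -125850/793 51437/793 -126643/793; 339743/793 -126643/793 342915/793]
step 1: y = z − H·x̄ = [-8015/793]
step 1: S = H·P̄·Hᵀ + R = [7695679/793]
step 1: K = P̄·Hᵀ·S⁻¹ = [1612258/7695679; -608653/7695679; 1621774/7695679]
step 1: x' = x̄ + K·y = [-874923/7695679, -13441642/7695679, -971103/7695679]
step 1: P' = (I − K·H)·P̄ = [34530339/7695679 16146868/7695679 -208115/7695679; 16146868/7695679 32010298/7695679 15755025/7695679; -208115/7695679 15755025/7695679 11113313/7695679]
step 2: x̄ = F·x = [-41978592/7695679, 37411617/7695679, -41978592/7695679]
step 2: P̄ = F·P·Fᵀ + Q = [822732568/7695679 -279567168/7695679 807341210/7695679; -279567168/7695679 143000444/7695679 -287262847/7695679; 807341210/7695679 -287262847/7695679 838123926/7695679]
step 2: y = z − H·x̄ = [265824639/7695679]
step 2: S = H·P̄·Hᵀ + R = [18355015453/7695679]
step 2: K = P̄·Hᵀ·S⁻¹ = [3803890534/18355015453; -1427356597/18355015453; 3896238682/18355015453]
step 2: x' = x̄ + K·y = [31270810950/18355015453, 39926854542/18355015453, 34460706618/18355015453]
step 2: P' = (I − K·H)·P̄ = [82083180012/18355015453 38729338786/18355015453 -273537302/18355015453; 38729338786/18355015453 76332251437/18355015453 37502602497/18355015453; -273537302/18355015453 37502602497/18355015453 26391660326/18355015453]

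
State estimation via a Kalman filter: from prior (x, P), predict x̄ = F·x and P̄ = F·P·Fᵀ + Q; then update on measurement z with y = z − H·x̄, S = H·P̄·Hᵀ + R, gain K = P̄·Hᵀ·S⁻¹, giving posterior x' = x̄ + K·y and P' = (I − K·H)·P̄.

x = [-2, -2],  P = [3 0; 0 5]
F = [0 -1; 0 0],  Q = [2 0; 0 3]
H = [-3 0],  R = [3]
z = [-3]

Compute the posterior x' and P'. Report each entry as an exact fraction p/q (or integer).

x̄ = F·x = [2, 0]
P̄ = F·P·Fᵀ + Q = [7 0; 0 3]
y = z − H·x̄ = [3]
S = H·P̄·Hᵀ + R = [66]
K = P̄·Hᵀ·S⁻¹ = [-7/22; 0]
x' = x̄ + K·y = [23/22, 0]
P' = (I − K·H)·P̄ = [7/22 0; 0 3]

x' = [23/22, 0]
P' = [7/22 0; 0 3]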